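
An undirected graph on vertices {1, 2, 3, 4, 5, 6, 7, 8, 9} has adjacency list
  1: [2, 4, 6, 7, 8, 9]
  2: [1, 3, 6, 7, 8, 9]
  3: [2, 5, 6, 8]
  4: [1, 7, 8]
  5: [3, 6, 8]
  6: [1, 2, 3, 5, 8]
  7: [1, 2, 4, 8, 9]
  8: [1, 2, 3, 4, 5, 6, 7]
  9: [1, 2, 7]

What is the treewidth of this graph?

A width-3 tree decomposition is:
Bags: B1 = {1, 2, 6, 8}  B2 = {1, 2, 7, 8}  B3 = {1, 2, 7, 9}  B4 = {2, 3, 6, 8}  B5 = {3, 5, 6, 8}  B6 = {1, 4, 7, 8}
Tree: B1–B2, B2–B3, B1–B4, B4–B5, B2–B6
The largest bag has 4 vertices, giving width 3; this decomposition certifies tw(G) ≤ 3. For the lower bound, the 4 vertices {1, 2, 6, 8} are pairwise adjacent, and any tree decomposition puts a clique entirely inside one bag — forcing width ≥ 3. Combining the bounds, tw(G) = 3.

3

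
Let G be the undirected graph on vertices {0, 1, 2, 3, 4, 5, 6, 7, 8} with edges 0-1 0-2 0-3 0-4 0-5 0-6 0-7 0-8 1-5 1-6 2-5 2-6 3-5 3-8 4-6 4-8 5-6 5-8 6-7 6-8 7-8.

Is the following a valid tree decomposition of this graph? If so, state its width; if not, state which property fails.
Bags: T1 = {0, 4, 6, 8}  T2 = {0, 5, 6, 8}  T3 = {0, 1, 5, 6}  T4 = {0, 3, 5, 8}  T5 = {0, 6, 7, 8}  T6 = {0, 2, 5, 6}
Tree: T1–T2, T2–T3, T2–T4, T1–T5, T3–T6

Yes; width 3.

Vertex coverage: the bags together contain {0, 1, 2, 3, 4, 5, 6, 7, 8}, the full vertex set. Edge coverage: each edge of G has both endpoints in at least one bag. Running intersection: for every vertex, the bags containing it form a connected subtree. All three properties hold, so this is a valid tree decomposition of width max|bag| − 1 = 3, and hence tw(G) ≤ 3.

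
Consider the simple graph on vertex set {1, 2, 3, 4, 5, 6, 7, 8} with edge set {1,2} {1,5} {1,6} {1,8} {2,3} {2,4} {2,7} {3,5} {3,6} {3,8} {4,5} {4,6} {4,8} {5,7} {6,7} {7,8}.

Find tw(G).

4

A width-4 tree decomposition is:
Bags: B1 = {1, 3, 4, 6, 7}  B2 = {1, 3, 4, 5, 7}  B3 = {1, 3, 4, 7, 8}  B4 = {1, 2, 3, 4, 7}
Tree: B1–B2, B2–B3, B3–B4
The largest bag has 5 vertices, giving width 4; this decomposition certifies tw(G) ≤ 4. For the lower bound: the 5 vertex sets {4,6}, {1,5}, {7,8}, {3}, {2} are disjoint, each induces a connected subgraph, and every pair is joined by at least one edge of G. Contracting each set to a single vertex therefore yields K_{5} as a minor, and since treewidth is minor-monotone, tw(G) ≥ tw(K_{5}) = 4. The upper and lower bounds meet at 4, so that is the treewidth.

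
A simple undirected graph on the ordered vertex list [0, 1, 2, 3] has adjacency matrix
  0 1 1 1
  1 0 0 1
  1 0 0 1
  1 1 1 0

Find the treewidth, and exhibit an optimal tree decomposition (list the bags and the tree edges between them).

Treewidth 2.
Bags: B1 = {0, 1, 3}  B2 = {0, 2, 3}
Tree: B1–B2

The largest bag has 3 vertices, giving width 2; this decomposition certifies tw(G) ≤ 2. For the lower bound, the 3 vertices {0, 1, 3} are pairwise adjacent, and any tree decomposition puts a clique entirely inside one bag — forcing width ≥ 2. Combining the bounds, tw(G) = 2.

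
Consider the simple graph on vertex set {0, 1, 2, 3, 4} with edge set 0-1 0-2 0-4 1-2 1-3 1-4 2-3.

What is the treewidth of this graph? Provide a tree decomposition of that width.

Every bag has size at most 3, so the width is 3 − 1 = 2 and tw(G) ≤ 2. For the lower bound, the 3 vertices {0, 1, 2} are pairwise adjacent, and any tree decomposition puts a clique entirely inside one bag — forcing width ≥ 2. Combining the bounds, tw(G) = 2.

Treewidth 2.
Bags: B1 = {0, 1, 2}  B2 = {0, 1, 4}  B3 = {1, 2, 3}
Tree: B1–B2, B1–B3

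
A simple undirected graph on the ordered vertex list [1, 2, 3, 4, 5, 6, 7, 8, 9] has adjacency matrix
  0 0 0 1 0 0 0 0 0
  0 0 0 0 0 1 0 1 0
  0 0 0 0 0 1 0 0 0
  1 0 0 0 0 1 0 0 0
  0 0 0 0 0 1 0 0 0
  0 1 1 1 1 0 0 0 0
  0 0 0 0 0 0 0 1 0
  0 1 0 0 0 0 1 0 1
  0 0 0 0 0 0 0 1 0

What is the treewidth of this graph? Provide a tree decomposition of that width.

Treewidth 1.
One such decomposition:
Bags: B1 = {2, 6}  B2 = {2, 8}  B3 = {7, 8}  B4 = {8, 9}  B5 = {4, 6}  B6 = {3, 6}  B7 = {1, 4}  B8 = {5, 6}
Tree: B1–B2, B2–B3, B2–B4, B1–B5, B5–B6, B5–B7, B1–B8

Every bag has size at most 2, so the width is 2 − 1 = 1 and tw(G) ≤ 1. Any graph with an edge has treewidth ≥ 1, and G has the edge 6–2. Hence tw(G) = 1 exactly.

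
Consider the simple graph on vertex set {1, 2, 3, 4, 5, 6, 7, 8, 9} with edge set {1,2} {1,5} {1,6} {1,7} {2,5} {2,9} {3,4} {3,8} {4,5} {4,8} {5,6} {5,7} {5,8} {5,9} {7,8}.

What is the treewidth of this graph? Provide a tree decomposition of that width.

Every bag has size at most 3, so the width is 3 − 1 = 2 and tw(G) ≤ 2. Conversely, {3, 4, 8} is a clique of size 3, and the vertices of any clique must share a bag in every tree decomposition; so some bag has ≥ 3 vertices and tw(G) ≥ 2. Therefore the treewidth is 2.

Treewidth 2.
One such decomposition:
Bags: B1 = {1, 5, 7}  B2 = {5, 7, 8}  B3 = {1, 5, 6}  B4 = {4, 5, 8}  B5 = {3, 4, 8}  B6 = {1, 2, 5}  B7 = {2, 5, 9}
Tree: B1–B2, B1–B3, B2–B4, B4–B5, B3–B6, B6–B7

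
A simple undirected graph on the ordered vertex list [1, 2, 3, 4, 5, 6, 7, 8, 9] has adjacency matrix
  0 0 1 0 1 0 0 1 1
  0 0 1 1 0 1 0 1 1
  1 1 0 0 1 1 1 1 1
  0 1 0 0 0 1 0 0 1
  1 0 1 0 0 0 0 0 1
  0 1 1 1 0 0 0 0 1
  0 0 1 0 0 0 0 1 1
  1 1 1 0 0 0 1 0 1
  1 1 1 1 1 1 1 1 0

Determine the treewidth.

3

A width-3 tree decomposition is:
Bags: B1 = {1, 3, 8, 9}  B2 = {2, 3, 8, 9}  B3 = {2, 3, 6, 9}  B4 = {1, 3, 5, 9}  B5 = {2, 4, 6, 9}  B6 = {3, 7, 8, 9}
Tree: B1–B2, B2–B3, B1–B4, B3–B5, B2–B6
Every bag has size at most 4, so the width is 4 − 1 = 3 and tw(G) ≤ 3. For the lower bound, the 4 vertices {1, 3, 8, 9} are pairwise adjacent, and any tree decomposition puts a clique entirely inside one bag — forcing width ≥ 3. Combining the bounds, tw(G) = 3.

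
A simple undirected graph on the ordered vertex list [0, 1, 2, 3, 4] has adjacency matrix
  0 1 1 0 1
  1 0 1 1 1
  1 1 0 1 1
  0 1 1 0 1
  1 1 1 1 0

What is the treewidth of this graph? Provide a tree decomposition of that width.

Each bag holds 4 vertices, so the decomposition has width 3, which upper-bounds the treewidth. For the lower bound, the 4 vertices {0, 1, 2, 4} are pairwise adjacent, and any tree decomposition puts a clique entirely inside one bag — forcing width ≥ 3. Hence tw(G) = 3 exactly.

Treewidth 3.
Bags: B1 = {1, 2, 3, 4}  B2 = {0, 1, 2, 4}
Tree: B1–B2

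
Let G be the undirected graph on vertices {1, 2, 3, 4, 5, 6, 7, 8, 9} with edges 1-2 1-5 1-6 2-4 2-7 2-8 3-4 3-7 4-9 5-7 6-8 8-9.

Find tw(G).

3

A width-3 tree decomposition is:
Bags: B1 = {4, 6, 8, 9}  B2 = {2, 4, 6, 8}  B3 = {1, 2, 4, 6}  B4 = {1, 2, 3, 4}  B5 = {1, 2, 3, 7}  B6 = {1, 3, 5, 7}
Tree: B1–B2, B2–B3, B3–B4, B4–B5, B5–B6
The largest bag has 4 vertices, giving width 3; this decomposition certifies tw(G) ≤ 3. For the lower bound: the 4 vertex sets {6,8,9}, {4}, {2}, {1,3,5,7} are disjoint, each induces a connected subgraph, and every pair is joined by at least one edge of G. Contracting each set to a single vertex therefore yields K_{4} as a minor, and since treewidth is minor-monotone, tw(G) ≥ tw(K_{4}) = 3. Hence tw(G) = 3 exactly.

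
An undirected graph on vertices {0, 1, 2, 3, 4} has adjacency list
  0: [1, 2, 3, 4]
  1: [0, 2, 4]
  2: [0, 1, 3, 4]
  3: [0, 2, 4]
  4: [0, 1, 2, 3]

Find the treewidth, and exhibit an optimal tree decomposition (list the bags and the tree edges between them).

Treewidth 3.
One optimal decomposition is:
Bags: B1 = {0, 2, 3, 4}  B2 = {0, 1, 2, 4}
Tree: B1–B2

Every bag has size at most 4, so the width is 4 − 1 = 3 and tw(G) ≤ 3. Conversely, {0, 1, 2, 4} is a clique of size 4, and the vertices of any clique must share a bag in every tree decomposition; so some bag has ≥ 4 vertices and tw(G) ≥ 3. Therefore the treewidth is 3.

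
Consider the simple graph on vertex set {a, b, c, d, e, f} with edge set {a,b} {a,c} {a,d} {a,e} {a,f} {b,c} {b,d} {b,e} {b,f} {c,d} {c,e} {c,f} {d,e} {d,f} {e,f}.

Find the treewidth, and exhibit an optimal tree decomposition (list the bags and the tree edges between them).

With just one bag of size 6, the width is 6 − 1 = 5, so tw(G) ≤ 5. On the other hand G contains the 6-clique {a, b, c, d, e, f}. A clique must lie in a single bag of any decomposition, so no decomposition can have width below 5. Combining the bounds, tw(G) = 5.

Treewidth 5.
One such decomposition:
Bags: B1 = {a, b, c, d, e, f}
Tree: (single bag)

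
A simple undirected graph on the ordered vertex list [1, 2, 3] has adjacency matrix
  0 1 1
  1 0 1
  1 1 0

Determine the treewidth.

2

A width-2 tree decomposition is:
Bags: B1 = {1, 2, 3}
Tree: (single bag)
With just one bag of size 3, the width is 3 − 1 = 2, so tw(G) ≤ 2. For the lower bound, the 3 vertices {1, 2, 3} are pairwise adjacent, and any tree decomposition puts a clique entirely inside one bag — forcing width ≥ 2. Combining the bounds, tw(G) = 2.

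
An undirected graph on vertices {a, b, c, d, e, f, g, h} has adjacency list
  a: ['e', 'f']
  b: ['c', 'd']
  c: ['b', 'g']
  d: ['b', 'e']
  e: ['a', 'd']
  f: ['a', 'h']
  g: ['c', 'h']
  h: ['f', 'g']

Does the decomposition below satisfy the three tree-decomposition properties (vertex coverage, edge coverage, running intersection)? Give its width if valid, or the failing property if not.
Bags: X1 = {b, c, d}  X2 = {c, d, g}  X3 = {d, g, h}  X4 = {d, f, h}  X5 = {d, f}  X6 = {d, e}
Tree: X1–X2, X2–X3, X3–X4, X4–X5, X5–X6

No — vertex a appears in no bag.

A tree decomposition must satisfy three properties: every vertex lies in some bag; for every edge, both endpoints lie together in some bag; and for every vertex, the bags containing it form a connected subtree. Here vertex a appears in no bag, so the decomposition is invalid.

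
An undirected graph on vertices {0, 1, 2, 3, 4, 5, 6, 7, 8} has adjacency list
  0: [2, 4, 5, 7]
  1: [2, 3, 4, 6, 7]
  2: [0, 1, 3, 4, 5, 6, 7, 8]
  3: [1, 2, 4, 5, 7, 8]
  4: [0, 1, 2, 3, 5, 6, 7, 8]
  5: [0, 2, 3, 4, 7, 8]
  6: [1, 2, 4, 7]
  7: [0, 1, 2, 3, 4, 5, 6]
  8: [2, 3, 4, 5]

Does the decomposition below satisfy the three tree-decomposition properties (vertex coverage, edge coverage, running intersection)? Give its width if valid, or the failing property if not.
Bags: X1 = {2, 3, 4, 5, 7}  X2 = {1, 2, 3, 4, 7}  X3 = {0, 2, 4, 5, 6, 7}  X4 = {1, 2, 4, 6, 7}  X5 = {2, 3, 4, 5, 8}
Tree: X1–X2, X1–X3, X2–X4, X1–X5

A tree decomposition must satisfy three properties: every vertex lies in some bag; for every edge, both endpoints lie together in some bag; and for every vertex, the bags containing it form a connected subtree. Here bags containing vertex 6 are not connected in the tree, so the decomposition is invalid.

No — bags containing vertex 6 are not connected in the tree.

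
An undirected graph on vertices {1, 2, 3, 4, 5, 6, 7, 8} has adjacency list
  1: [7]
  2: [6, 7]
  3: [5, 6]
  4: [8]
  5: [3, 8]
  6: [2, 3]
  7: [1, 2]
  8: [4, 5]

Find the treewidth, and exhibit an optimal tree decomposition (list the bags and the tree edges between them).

Treewidth 1.
One such decomposition:
Bags: B1 = {4, 8}  B2 = {5, 8}  B3 = {3, 5}  B4 = {3, 6}  B5 = {2, 6}  B6 = {2, 7}  B7 = {1, 7}
Tree: B1–B2, B2–B3, B3–B4, B4–B5, B5–B6, B6–B7

Each bag holds 2 vertices, so the decomposition has width 1, which upper-bounds the treewidth. G has an edge, so its treewidth is at least 1. The upper and lower bounds meet at 1, so that is the treewidth.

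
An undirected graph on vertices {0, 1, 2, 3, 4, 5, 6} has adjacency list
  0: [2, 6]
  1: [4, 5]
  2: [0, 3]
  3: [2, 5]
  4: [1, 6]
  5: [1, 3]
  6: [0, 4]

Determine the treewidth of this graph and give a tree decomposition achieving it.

Every bag has size at most 3, so the width is 3 − 1 = 2 and tw(G) ≤ 2. The edges 4–1–5–3–2–0–6–4 form a cycle, so G is not a tree and its treewidth is at least 2. Combining the bounds, tw(G) = 2.

Treewidth 2.
One optimal decomposition is:
Bags: B1 = {1, 4, 5}  B2 = {3, 4, 5}  B3 = {2, 3, 4}  B4 = {0, 2, 4}  B5 = {0, 4, 6}
Tree: B1–B2, B2–B3, B3–B4, B4–B5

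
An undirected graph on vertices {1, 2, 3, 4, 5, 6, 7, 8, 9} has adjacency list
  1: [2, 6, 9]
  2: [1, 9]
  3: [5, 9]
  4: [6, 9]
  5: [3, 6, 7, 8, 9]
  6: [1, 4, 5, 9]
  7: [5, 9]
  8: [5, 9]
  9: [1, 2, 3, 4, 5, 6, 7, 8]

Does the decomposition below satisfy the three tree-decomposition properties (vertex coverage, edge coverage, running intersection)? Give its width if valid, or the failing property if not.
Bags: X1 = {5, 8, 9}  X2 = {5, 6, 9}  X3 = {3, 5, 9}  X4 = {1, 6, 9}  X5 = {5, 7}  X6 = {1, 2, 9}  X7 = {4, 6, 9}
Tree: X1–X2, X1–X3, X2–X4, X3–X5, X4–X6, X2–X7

A tree decomposition must satisfy three properties: every vertex lies in some bag; for every edge, both endpoints lie together in some bag; and for every vertex, the bags containing it form a connected subtree. Here edge (9,7) lies in no bag, so the decomposition is invalid.

No — edge (9,7) lies in no bag.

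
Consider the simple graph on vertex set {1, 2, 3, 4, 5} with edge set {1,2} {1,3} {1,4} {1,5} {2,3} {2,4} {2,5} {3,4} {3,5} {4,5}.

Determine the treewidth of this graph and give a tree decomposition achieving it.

Treewidth 4.
Bags: B1 = {1, 2, 3, 4, 5}
Tree: (single bag)

With just one bag of size 5, the width is 5 − 1 = 4, so tw(G) ≤ 4. On the other hand G contains the 5-clique {1, 2, 3, 4, 5}. A clique must lie in a single bag of any decomposition, so no decomposition can have width below 4. The upper and lower bounds meet at 4, so that is the treewidth.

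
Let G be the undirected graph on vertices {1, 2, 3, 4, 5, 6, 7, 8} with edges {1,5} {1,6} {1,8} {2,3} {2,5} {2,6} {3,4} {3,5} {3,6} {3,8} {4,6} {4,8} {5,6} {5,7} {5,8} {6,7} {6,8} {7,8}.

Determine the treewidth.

A width-3 tree decomposition is:
Bags: B1 = {3, 5, 6, 8}  B2 = {2, 3, 5, 6}  B3 = {1, 5, 6, 8}  B4 = {5, 6, 7, 8}  B5 = {3, 4, 6, 8}
Tree: B1–B2, B1–B3, B3–B4, B1–B5
Every bag has size at most 4, so the width is 4 − 1 = 3 and tw(G) ≤ 3. On the other hand G contains the 4-clique {3, 4, 6, 8}. A clique must lie in a single bag of any decomposition, so no decomposition can have width below 3. Therefore the treewidth is 3.

3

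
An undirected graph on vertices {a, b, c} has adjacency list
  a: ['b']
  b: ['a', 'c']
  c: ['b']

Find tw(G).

1

A width-1 tree decomposition is:
Bags: B1 = {a, b}  B2 = {b, c}
Tree: B1–B2
The largest bag has 2 vertices, giving width 1; this decomposition certifies tw(G) ≤ 1. Any graph with an edge has treewidth ≥ 1, and G has the edge b–a. The upper and lower bounds meet at 1, so that is the treewidth.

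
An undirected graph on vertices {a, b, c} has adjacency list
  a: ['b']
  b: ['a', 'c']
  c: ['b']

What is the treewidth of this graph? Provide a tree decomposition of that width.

Each bag holds 2 vertices, so the decomposition has width 1, which upper-bounds the treewidth. Any graph with an edge has treewidth ≥ 1, and G has the edge b–c. Combining the bounds, tw(G) = 1.

Treewidth 1.
One optimal decomposition is:
Bags: B1 = {b, c}  B2 = {a, b}
Tree: B1–B2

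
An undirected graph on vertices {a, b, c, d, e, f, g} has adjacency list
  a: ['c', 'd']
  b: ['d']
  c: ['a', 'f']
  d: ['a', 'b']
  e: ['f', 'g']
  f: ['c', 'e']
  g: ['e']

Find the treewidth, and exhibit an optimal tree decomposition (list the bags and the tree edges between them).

Treewidth 1.
One optimal decomposition is:
Bags: B1 = {e, g}  B2 = {e, f}  B3 = {c, f}  B4 = {a, c}  B5 = {a, d}  B6 = {b, d}
Tree: B1–B2, B2–B3, B3–B4, B4–B5, B5–B6

Every bag has size at most 2, so the width is 2 − 1 = 1 and tw(G) ≤ 1. Any graph with an edge has treewidth ≥ 1, and G has the edge g–e. Combining the bounds, tw(G) = 1.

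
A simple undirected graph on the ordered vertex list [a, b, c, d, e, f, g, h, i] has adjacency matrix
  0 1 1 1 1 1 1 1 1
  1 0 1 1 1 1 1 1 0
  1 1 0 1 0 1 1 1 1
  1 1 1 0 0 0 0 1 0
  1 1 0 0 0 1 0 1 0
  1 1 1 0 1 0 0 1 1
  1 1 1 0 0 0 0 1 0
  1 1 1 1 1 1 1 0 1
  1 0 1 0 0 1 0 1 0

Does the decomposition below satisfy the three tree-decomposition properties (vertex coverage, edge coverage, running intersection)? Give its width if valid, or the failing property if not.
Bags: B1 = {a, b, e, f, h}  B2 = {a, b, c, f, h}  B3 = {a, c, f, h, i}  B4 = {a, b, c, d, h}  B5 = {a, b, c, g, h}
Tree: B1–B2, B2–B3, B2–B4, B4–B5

Checking the three conditions: (i) the bags cover all of {a, b, c, d, e, f, g, h, i}; (ii) for each edge, some bag contains both endpoints; (iii) the bags containing any fixed vertex form a subtree. All hold, so the decomposition is valid with width 5 − 1 = 4.

Yes; width 4.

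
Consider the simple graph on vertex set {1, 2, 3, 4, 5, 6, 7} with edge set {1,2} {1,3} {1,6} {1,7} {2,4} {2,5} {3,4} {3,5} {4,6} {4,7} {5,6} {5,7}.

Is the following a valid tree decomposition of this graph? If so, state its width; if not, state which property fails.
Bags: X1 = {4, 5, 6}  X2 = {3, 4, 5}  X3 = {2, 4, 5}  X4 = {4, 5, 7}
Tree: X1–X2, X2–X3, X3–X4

No — vertex 1 appears in no bag.

A tree decomposition must satisfy three properties: every vertex lies in some bag; for every edge, both endpoints lie together in some bag; and for every vertex, the bags containing it form a connected subtree. Here vertex 1 appears in no bag, so the decomposition is invalid.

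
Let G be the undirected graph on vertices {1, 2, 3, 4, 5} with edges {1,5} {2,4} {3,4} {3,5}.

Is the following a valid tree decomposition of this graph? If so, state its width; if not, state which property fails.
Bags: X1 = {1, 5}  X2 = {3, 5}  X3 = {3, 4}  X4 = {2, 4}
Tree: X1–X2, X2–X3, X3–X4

Yes; width 1.

Every vertex of G appears in some bag (union = {1, 2, 3, 4, 5}); every edge is covered by a bag; and for each vertex v the set of bags containing v is connected in the bag tree. The decomposition is therefore valid. The largest bag has 2 vertices, so the width is 1.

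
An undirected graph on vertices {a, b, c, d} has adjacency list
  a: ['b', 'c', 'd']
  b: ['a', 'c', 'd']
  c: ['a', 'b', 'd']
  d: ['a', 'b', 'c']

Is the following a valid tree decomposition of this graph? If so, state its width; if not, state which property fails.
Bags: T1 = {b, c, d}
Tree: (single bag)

A tree decomposition must satisfy three properties: every vertex lies in some bag; for every edge, both endpoints lie together in some bag; and for every vertex, the bags containing it form a connected subtree. Here vertex a appears in no bag, so the decomposition is invalid.

No — vertex a appears in no bag.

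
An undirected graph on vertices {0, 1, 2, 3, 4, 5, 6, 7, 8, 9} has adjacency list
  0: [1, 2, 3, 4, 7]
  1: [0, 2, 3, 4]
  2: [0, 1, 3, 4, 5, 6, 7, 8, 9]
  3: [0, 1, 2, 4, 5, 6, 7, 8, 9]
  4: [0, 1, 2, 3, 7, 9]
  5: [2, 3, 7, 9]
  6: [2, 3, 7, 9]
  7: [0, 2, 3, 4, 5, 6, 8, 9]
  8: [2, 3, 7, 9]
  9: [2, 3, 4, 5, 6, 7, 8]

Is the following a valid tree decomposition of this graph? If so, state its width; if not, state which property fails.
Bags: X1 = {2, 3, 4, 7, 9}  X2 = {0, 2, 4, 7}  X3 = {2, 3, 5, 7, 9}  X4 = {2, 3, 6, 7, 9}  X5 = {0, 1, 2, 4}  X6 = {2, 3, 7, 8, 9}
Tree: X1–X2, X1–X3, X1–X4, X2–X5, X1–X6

A tree decomposition must satisfy three properties: every vertex lies in some bag; for every edge, both endpoints lie together in some bag; and for every vertex, the bags containing it form a connected subtree. Here edge (3,0) lies in no bag, so the decomposition is invalid.

No — edge (3,0) lies in no bag.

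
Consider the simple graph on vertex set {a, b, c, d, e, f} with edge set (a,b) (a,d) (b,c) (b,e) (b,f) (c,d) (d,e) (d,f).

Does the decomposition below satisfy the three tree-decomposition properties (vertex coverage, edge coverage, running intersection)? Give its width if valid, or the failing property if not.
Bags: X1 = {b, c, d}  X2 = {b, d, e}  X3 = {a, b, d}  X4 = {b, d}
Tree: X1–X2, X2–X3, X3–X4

No — vertex f appears in no bag.

A tree decomposition must satisfy three properties: every vertex lies in some bag; for every edge, both endpoints lie together in some bag; and for every vertex, the bags containing it form a connected subtree. Here vertex f appears in no bag, so the decomposition is invalid.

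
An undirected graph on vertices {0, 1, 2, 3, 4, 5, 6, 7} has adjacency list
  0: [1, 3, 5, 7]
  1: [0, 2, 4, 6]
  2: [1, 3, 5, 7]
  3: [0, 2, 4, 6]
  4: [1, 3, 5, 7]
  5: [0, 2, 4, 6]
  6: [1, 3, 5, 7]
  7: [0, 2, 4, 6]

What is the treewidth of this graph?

A width-4 tree decomposition is:
Bags: B1 = {0, 1, 2, 4, 6}  B2 = {0, 2, 4, 6, 7}  B3 = {0, 2, 3, 4, 6}  B4 = {0, 2, 4, 5, 6}
Tree: B1–B2, B2–B3, B3–B4
The largest bag has 5 vertices, giving width 4; this decomposition certifies tw(G) ≤ 4. For the lower bound: the 5 vertex sets {1,4}, {6,7}, {0,3}, {2}, {5} are disjoint, each induces a connected subgraph, and every pair is joined by at least one edge of G. Contracting each set to a single vertex therefore yields K_{5} as a minor, and since treewidth is minor-monotone, tw(G) ≥ tw(K_{5}) = 4. Therefore the treewidth is 4.

4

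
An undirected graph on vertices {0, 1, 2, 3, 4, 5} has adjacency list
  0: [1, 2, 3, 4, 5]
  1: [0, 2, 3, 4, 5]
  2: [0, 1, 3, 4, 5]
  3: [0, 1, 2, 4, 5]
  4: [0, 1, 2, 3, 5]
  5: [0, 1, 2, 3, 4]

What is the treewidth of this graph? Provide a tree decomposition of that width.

Treewidth 5.
One optimal decomposition is:
Bags: B1 = {0, 1, 2, 3, 4, 5}
Tree: (single bag)

A single bag containing all 6 vertices is trivially a valid decomposition of width 5. Conversely, {0, 1, 2, 3, 4, 5} is a clique of size 6, and the vertices of any clique must share a bag in every tree decomposition; so some bag has ≥ 6 vertices and tw(G) ≥ 5. The upper and lower bounds meet at 5, so that is the treewidth.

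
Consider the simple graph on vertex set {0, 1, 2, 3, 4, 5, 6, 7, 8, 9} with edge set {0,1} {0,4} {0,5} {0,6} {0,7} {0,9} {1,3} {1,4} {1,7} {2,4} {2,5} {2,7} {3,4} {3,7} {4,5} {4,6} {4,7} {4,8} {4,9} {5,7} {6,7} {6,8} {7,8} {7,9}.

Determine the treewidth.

A width-3 tree decomposition is:
Bags: B1 = {2, 4, 5, 7}  B2 = {0, 4, 5, 7}  B3 = {0, 4, 6, 7}  B4 = {0, 1, 4, 7}  B5 = {4, 6, 7, 8}  B6 = {1, 3, 4, 7}  B7 = {0, 4, 7, 9}
Tree: B1–B2, B2–B3, B3–B4, B3–B5, B4–B6, B3–B7
Every bag has size at most 4, so the width is 4 − 1 = 3 and tw(G) ≤ 3. For the lower bound, the 4 vertices {0, 1, 4, 7} are pairwise adjacent, and any tree decomposition puts a clique entirely inside one bag — forcing width ≥ 3. Combining the bounds, tw(G) = 3.

3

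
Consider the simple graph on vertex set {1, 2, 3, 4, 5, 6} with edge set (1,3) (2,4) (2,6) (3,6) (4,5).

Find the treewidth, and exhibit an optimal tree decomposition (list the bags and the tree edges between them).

Each bag holds 2 vertices, so the decomposition has width 1, which upper-bounds the treewidth. Any graph with an edge has treewidth ≥ 1, and G has the edge 5–4. Combining the bounds, tw(G) = 1.

Treewidth 1.
One such decomposition:
Bags: B1 = {4, 5}  B2 = {2, 4}  B3 = {2, 6}  B4 = {3, 6}  B5 = {1, 3}
Tree: B1–B2, B2–B3, B3–B4, B4–B5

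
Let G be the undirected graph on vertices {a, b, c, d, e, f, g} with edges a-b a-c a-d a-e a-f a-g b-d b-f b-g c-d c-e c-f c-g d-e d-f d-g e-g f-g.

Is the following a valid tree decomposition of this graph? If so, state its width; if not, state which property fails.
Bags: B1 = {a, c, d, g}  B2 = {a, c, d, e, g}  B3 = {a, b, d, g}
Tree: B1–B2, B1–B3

A tree decomposition must satisfy three properties: every vertex lies in some bag; for every edge, both endpoints lie together in some bag; and for every vertex, the bags containing it form a connected subtree. Here vertex f appears in no bag, so the decomposition is invalid.

No — vertex f appears in no bag.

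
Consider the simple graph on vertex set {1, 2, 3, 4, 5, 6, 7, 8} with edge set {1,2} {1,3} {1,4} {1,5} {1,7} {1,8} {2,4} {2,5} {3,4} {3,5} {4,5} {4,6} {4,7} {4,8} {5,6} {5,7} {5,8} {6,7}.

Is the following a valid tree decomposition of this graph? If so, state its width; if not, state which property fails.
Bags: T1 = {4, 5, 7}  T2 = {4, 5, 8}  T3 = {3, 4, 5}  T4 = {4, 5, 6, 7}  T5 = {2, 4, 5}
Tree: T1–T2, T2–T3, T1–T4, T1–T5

No — vertex 1 appears in no bag.

A tree decomposition must satisfy three properties: every vertex lies in some bag; for every edge, both endpoints lie together in some bag; and for every vertex, the bags containing it form a connected subtree. Here vertex 1 appears in no bag, so the decomposition is invalid.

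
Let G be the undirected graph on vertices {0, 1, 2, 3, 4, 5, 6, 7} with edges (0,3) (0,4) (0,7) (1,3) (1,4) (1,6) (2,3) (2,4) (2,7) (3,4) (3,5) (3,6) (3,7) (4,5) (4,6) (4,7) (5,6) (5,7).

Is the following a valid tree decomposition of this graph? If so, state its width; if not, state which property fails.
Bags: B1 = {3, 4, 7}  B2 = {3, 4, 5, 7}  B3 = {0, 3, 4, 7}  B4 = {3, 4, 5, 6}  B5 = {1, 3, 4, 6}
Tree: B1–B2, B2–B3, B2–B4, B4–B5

No — vertex 2 appears in no bag.

A tree decomposition must satisfy three properties: every vertex lies in some bag; for every edge, both endpoints lie together in some bag; and for every vertex, the bags containing it form a connected subtree. Here vertex 2 appears in no bag, so the decomposition is invalid.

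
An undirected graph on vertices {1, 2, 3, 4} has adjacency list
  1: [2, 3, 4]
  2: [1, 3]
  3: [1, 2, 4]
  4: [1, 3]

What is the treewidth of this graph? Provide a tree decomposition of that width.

Treewidth 2.
One optimal decomposition is:
Bags: B1 = {1, 3, 4}  B2 = {1, 2, 3}
Tree: B1–B2

The largest bag has 3 vertices, giving width 2; this decomposition certifies tw(G) ≤ 2. Conversely, {1, 2, 3} is a clique of size 3, and the vertices of any clique must share a bag in every tree decomposition; so some bag has ≥ 3 vertices and tw(G) ≥ 2. Hence tw(G) = 2 exactly.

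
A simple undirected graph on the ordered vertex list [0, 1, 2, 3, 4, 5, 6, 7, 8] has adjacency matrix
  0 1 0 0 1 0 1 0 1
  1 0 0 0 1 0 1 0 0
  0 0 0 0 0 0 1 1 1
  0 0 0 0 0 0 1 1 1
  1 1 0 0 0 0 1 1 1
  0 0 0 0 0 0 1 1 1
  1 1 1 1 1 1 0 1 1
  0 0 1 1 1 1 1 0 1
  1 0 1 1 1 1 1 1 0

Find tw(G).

A width-3 tree decomposition is:
Bags: B1 = {0, 1, 4, 6}  B2 = {0, 4, 6, 8}  B3 = {4, 6, 7, 8}  B4 = {5, 6, 7, 8}  B5 = {3, 6, 7, 8}  B6 = {2, 6, 7, 8}
Tree: B1–B2, B2–B3, B3–B4, B4–B5, B5–B6
Each bag holds 4 vertices, so the decomposition has width 3, which upper-bounds the treewidth. Conversely, {0, 4, 6, 8} is a clique of size 4, and the vertices of any clique must share a bag in every tree decomposition; so some bag has ≥ 4 vertices and tw(G) ≥ 3. Combining the bounds, tw(G) = 3.

3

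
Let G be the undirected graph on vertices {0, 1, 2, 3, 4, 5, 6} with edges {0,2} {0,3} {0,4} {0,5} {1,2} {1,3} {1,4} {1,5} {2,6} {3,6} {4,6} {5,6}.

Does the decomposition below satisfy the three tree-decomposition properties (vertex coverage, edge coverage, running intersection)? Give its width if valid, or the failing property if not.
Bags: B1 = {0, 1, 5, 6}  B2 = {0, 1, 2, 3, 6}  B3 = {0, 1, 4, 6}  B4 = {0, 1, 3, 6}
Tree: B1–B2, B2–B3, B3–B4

No — bags containing vertex 3 are not connected in the tree.

A tree decomposition must satisfy three properties: every vertex lies in some bag; for every edge, both endpoints lie together in some bag; and for every vertex, the bags containing it form a connected subtree. Here bags containing vertex 3 are not connected in the tree, so the decomposition is invalid.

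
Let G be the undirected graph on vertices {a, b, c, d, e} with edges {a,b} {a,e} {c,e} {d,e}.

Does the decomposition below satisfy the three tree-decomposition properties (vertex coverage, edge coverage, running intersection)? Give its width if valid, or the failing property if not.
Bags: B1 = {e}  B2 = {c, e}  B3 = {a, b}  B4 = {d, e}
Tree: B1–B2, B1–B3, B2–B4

A tree decomposition must satisfy three properties: every vertex lies in some bag; for every edge, both endpoints lie together in some bag; and for every vertex, the bags containing it form a connected subtree. Here edge (a,e) lies in no bag, so the decomposition is invalid.

No — edge (a,e) lies in no bag.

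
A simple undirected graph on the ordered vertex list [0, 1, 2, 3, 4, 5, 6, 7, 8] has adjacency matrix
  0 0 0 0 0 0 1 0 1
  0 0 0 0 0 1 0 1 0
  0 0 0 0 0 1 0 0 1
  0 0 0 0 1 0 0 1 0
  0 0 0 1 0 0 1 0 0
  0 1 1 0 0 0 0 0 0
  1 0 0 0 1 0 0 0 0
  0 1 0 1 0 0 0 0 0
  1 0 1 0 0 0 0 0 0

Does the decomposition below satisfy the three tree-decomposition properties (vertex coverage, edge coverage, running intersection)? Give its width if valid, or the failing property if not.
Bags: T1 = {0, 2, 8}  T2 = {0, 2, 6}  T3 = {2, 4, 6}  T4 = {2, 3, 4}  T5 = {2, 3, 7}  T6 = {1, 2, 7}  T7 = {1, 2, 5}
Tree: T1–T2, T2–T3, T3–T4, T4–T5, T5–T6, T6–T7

Yes; width 2.

Checking the three conditions: (i) the bags cover all of {0, 1, 2, 3, 4, 5, 6, 7, 8}; (ii) for each edge, some bag contains both endpoints; (iii) the bags containing any fixed vertex form a subtree. All hold, so the decomposition is valid with width 3 − 1 = 2.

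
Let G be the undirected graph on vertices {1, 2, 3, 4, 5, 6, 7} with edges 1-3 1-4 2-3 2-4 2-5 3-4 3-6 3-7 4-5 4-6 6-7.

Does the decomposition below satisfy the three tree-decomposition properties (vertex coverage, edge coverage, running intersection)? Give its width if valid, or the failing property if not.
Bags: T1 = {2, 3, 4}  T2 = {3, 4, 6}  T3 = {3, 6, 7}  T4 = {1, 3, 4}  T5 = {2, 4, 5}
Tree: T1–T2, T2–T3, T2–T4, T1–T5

Checking the three conditions: (i) the bags cover all of {1, 2, 3, 4, 5, 6, 7}; (ii) for each edge, some bag contains both endpoints; (iii) the bags containing any fixed vertex form a subtree. All hold, so the decomposition is valid with width 3 − 1 = 2.

Yes; width 2.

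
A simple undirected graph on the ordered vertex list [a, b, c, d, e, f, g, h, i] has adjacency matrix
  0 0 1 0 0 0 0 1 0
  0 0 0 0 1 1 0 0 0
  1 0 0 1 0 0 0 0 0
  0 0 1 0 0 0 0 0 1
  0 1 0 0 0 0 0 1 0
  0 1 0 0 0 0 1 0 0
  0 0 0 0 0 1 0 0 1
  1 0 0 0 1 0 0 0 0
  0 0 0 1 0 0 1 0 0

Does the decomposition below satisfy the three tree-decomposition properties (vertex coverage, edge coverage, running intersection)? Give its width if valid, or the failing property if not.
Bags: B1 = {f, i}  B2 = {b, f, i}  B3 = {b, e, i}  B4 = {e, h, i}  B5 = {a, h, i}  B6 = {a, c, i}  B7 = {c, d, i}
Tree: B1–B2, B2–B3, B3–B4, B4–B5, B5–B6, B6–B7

A tree decomposition must satisfy three properties: every vertex lies in some bag; for every edge, both endpoints lie together in some bag; and for every vertex, the bags containing it form a connected subtree. Here vertex g appears in no bag, so the decomposition is invalid.

No — vertex g appears in no bag.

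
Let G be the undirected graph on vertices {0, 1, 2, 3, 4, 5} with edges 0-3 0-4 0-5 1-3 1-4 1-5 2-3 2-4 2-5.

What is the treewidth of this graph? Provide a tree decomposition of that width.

Each bag holds 4 vertices, so the decomposition has width 3, which upper-bounds the treewidth. For the lower bound: the 4 vertex sets {2,3}, {0,5}, {4}, {1} are disjoint, each induces a connected subgraph, and every pair is joined by at least one edge of G. Contracting each set to a single vertex therefore yields K_{4} as a minor, and since treewidth is minor-monotone, tw(G) ≥ tw(K_{4}) = 3. Hence tw(G) = 3 exactly.

Treewidth 3.
One optimal decomposition is:
Bags: B1 = {2, 3, 4, 5}  B2 = {0, 3, 4, 5}  B3 = {1, 3, 4, 5}
Tree: B1–B2, B2–B3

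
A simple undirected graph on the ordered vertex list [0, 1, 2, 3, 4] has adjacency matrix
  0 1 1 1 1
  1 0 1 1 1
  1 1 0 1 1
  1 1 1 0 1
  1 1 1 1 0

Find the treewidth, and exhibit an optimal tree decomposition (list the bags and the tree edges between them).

Treewidth 4.
One optimal decomposition is:
Bags: B1 = {0, 1, 2, 3, 4}
Tree: (single bag)

A single bag containing all 5 vertices is trivially a valid decomposition of width 4. On the other hand G contains the 5-clique {0, 1, 2, 3, 4}. A clique must lie in a single bag of any decomposition, so no decomposition can have width below 4. Therefore the treewidth is 4.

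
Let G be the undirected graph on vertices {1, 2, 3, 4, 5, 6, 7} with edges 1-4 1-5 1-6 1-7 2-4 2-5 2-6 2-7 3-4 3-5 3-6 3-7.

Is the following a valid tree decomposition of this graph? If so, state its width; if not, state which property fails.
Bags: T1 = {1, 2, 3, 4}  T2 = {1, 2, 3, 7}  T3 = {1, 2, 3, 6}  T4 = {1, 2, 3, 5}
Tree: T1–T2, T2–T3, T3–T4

Yes; width 3.

Checking the three conditions: (i) the bags cover all of {1, 2, 3, 4, 5, 6, 7}; (ii) for each edge, some bag contains both endpoints; (iii) the bags containing any fixed vertex form a subtree. All hold, so the decomposition is valid with width 4 − 1 = 3.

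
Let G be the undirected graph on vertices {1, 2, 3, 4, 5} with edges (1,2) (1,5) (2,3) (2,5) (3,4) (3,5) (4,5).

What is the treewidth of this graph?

2

A width-2 tree decomposition is:
Bags: B1 = {2, 3, 5}  B2 = {3, 4, 5}  B3 = {1, 2, 5}
Tree: B1–B2, B1–B3
Each bag holds 3 vertices, so the decomposition has width 2, which upper-bounds the treewidth. On the other hand G contains the 3-clique {1, 2, 5}. A clique must lie in a single bag of any decomposition, so no decomposition can have width below 2. Therefore the treewidth is 2.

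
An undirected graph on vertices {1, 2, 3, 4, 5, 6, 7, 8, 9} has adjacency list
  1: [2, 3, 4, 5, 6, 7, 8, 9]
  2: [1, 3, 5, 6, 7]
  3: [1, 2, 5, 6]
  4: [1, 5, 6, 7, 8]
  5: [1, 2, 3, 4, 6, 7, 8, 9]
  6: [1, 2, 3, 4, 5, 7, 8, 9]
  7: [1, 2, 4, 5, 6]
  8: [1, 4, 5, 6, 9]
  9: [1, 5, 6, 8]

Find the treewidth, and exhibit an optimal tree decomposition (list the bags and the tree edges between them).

Treewidth 4.
One optimal decomposition is:
Bags: B1 = {1, 4, 5, 6, 7}  B2 = {1, 4, 5, 6, 8}  B3 = {1, 2, 5, 6, 7}  B4 = {1, 5, 6, 8, 9}  B5 = {1, 2, 3, 5, 6}
Tree: B1–B2, B1–B3, B2–B4, B3–B5

Each bag holds 5 vertices, so the decomposition has width 4, which upper-bounds the treewidth. For the lower bound, the 5 vertices {1, 5, 6, 8, 9} are pairwise adjacent, and any tree decomposition puts a clique entirely inside one bag — forcing width ≥ 4. Hence tw(G) = 4 exactly.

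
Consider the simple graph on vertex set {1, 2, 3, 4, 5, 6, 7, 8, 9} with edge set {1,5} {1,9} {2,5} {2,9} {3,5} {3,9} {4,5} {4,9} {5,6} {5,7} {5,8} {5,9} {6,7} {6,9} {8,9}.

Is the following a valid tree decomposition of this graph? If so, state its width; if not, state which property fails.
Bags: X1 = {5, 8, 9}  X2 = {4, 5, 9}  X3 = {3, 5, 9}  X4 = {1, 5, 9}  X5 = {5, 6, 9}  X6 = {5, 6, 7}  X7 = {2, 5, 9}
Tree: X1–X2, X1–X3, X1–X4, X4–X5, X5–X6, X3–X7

Checking the three conditions: (i) the bags cover all of {1, 2, 3, 4, 5, 6, 7, 8, 9}; (ii) for each edge, some bag contains both endpoints; (iii) the bags containing any fixed vertex form a subtree. All hold, so the decomposition is valid with width 3 − 1 = 2.

Yes; width 2.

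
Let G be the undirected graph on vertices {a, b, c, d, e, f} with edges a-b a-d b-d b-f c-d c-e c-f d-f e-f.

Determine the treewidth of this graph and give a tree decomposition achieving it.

Treewidth 2.
One optimal decomposition is:
Bags: B1 = {a, b, d}  B2 = {b, d, f}  B3 = {c, d, f}  B4 = {c, e, f}
Tree: B1–B2, B2–B3, B3–B4

The largest bag has 3 vertices, giving width 2; this decomposition certifies tw(G) ≤ 2. Conversely, {c, d, f} is a clique of size 3, and the vertices of any clique must share a bag in every tree decomposition; so some bag has ≥ 3 vertices and tw(G) ≥ 2. Combining the bounds, tw(G) = 2.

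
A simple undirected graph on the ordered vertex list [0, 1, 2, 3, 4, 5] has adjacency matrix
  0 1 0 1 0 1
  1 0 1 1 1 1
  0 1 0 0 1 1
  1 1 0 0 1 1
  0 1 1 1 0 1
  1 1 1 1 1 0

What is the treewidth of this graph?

3

A width-3 tree decomposition is:
Bags: B1 = {0, 1, 3, 5}  B2 = {1, 3, 4, 5}  B3 = {1, 2, 4, 5}
Tree: B1–B2, B2–B3
Every bag has size at most 4, so the width is 4 − 1 = 3 and tw(G) ≤ 3. Conversely, {1, 2, 4, 5} is a clique of size 4, and the vertices of any clique must share a bag in every tree decomposition; so some bag has ≥ 4 vertices and tw(G) ≥ 3. Combining the bounds, tw(G) = 3.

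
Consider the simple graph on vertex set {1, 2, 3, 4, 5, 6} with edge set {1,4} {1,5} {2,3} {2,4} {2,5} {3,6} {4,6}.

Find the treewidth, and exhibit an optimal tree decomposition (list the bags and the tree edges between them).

The largest bag has 3 vertices, giving width 2; this decomposition certifies tw(G) ≤ 2. For the lower bound, G contains the cycle 5–1–4–2–5, so G is not a forest; only forests have treewidth ≤ 1, hence tw(G) ≥ 2. Combining the bounds, tw(G) = 2.

Treewidth 2.
One such decomposition:
Bags: B1 = {1, 2, 5}  B2 = {1, 2, 4}  B3 = {2, 3, 4}  B4 = {3, 4, 6}
Tree: B1–B2, B2–B3, B3–B4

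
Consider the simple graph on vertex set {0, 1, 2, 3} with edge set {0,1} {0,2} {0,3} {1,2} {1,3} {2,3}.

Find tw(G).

3

A width-3 tree decomposition is:
Bags: B1 = {0, 1, 2, 3}
Tree: (single bag)
A single bag containing all 4 vertices is trivially a valid decomposition of width 3. For the lower bound, the 4 vertices {0, 1, 2, 3} are pairwise adjacent, and any tree decomposition puts a clique entirely inside one bag — forcing width ≥ 3. The upper and lower bounds meet at 3, so that is the treewidth.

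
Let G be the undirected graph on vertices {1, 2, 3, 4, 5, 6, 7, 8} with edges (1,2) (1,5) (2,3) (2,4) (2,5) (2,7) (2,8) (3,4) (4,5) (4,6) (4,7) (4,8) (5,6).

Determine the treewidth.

A width-2 tree decomposition is:
Bags: B1 = {2, 4, 5}  B2 = {2, 4, 8}  B3 = {2, 4, 7}  B4 = {2, 3, 4}  B5 = {4, 5, 6}  B6 = {1, 2, 5}
Tree: B1–B2, B2–B3, B1–B4, B1–B5, B1–B6
Every bag has size at most 3, so the width is 3 − 1 = 2 and tw(G) ≤ 2. On the other hand G contains the 3-clique {1, 2, 5}. A clique must lie in a single bag of any decomposition, so no decomposition can have width below 2. Therefore the treewidth is 2.

2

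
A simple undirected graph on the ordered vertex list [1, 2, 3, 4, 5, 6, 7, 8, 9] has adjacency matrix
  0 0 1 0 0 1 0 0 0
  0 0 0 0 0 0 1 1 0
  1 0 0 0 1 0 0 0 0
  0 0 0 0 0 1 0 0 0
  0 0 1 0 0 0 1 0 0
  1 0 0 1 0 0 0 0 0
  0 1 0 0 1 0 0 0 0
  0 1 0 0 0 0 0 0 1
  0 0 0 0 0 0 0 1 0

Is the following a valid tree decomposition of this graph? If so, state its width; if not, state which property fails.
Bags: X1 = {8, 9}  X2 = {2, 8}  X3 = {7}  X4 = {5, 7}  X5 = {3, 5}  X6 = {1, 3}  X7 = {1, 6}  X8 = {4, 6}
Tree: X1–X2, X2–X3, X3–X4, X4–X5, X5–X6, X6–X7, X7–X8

No — edge (2,7) lies in no bag.

A tree decomposition must satisfy three properties: every vertex lies in some bag; for every edge, both endpoints lie together in some bag; and for every vertex, the bags containing it form a connected subtree. Here edge (2,7) lies in no bag, so the decomposition is invalid.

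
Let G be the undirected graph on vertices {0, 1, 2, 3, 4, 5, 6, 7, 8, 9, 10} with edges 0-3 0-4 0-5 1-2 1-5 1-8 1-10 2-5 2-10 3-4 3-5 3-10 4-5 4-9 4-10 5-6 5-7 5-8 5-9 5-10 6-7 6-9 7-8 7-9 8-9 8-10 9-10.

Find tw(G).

A width-3 tree decomposition is:
Bags: B1 = {3, 4, 5, 10}  B2 = {4, 5, 9, 10}  B3 = {5, 8, 9, 10}  B4 = {0, 3, 4, 5}  B5 = {1, 5, 8, 10}  B6 = {5, 7, 8, 9}  B7 = {1, 2, 5, 10}  B8 = {5, 6, 7, 9}
Tree: B1–B2, B2–B3, B1–B4, B3–B5, B3–B6, B5–B7, B6–B8
The largest bag has 4 vertices, giving width 3; this decomposition certifies tw(G) ≤ 3. On the other hand G contains the 4-clique {0, 3, 4, 5}. A clique must lie in a single bag of any decomposition, so no decomposition can have width below 3. Therefore the treewidth is 3.

3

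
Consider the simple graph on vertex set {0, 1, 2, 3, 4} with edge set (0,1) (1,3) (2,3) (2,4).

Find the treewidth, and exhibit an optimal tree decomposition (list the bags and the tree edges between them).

Treewidth 1.
One optimal decomposition is:
Bags: B1 = {2, 4}  B2 = {2, 3}  B3 = {1, 3}  B4 = {0, 1}
Tree: B1–B2, B2–B3, B3–B4

The largest bag has 2 vertices, giving width 1; this decomposition certifies tw(G) ≤ 1. G has an edge, so its treewidth is at least 1. Therefore the treewidth is 1.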